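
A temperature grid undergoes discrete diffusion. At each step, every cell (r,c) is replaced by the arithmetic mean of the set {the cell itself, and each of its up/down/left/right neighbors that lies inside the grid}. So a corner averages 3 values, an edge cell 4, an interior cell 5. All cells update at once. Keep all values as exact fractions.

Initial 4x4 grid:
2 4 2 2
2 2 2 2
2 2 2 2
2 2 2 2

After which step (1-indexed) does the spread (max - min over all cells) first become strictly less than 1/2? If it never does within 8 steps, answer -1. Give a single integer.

Answer: 3

Derivation:
Step 1: max=8/3, min=2, spread=2/3
Step 2: max=151/60, min=2, spread=31/60
Step 3: max=1291/540, min=2, spread=211/540
  -> spread < 1/2 first at step 3
Step 4: max=124843/54000, min=2, spread=16843/54000
Step 5: max=1110643/486000, min=9079/4500, spread=130111/486000
Step 6: max=32802367/14580000, min=547159/270000, spread=3255781/14580000
Step 7: max=975153691/437400000, min=551107/270000, spread=82360351/437400000
Step 8: max=28995316891/13122000000, min=99706441/48600000, spread=2074577821/13122000000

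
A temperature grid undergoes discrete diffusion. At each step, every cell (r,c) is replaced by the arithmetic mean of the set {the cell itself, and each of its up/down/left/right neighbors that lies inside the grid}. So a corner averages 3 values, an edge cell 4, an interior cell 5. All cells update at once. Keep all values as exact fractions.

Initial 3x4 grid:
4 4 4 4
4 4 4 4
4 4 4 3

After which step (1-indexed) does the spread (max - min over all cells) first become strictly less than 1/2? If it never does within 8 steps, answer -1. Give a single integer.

Answer: 1

Derivation:
Step 1: max=4, min=11/3, spread=1/3
  -> spread < 1/2 first at step 1
Step 2: max=4, min=67/18, spread=5/18
Step 3: max=4, min=823/216, spread=41/216
Step 4: max=4, min=99463/25920, spread=4217/25920
Step 5: max=28721/7200, min=6011651/1555200, spread=38417/311040
Step 6: max=573403/144000, min=362047789/93312000, spread=1903471/18662400
Step 7: max=17164241/4320000, min=21793890911/5598720000, spread=18038617/223948800
Step 8: max=1542273241/388800000, min=1310424617149/335923200000, spread=883978523/13436928000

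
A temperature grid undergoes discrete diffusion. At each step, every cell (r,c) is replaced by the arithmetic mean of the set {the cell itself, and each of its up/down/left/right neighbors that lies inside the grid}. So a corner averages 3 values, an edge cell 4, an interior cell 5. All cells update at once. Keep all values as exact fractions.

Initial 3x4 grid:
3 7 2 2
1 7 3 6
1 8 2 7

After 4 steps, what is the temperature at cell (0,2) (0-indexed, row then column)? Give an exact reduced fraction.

Step 1: cell (0,2) = 7/2
Step 2: cell (0,2) = 187/48
Step 3: cell (0,2) = 29507/7200
Step 4: cell (0,2) = 886589/216000
Full grid after step 4:
  257167/64800 885109/216000 886589/216000 33409/8100
  72337/18000 83033/20000 388261/90000 1849273/432000
  130771/32400 461617/108000 53123/12000 32333/7200

Answer: 886589/216000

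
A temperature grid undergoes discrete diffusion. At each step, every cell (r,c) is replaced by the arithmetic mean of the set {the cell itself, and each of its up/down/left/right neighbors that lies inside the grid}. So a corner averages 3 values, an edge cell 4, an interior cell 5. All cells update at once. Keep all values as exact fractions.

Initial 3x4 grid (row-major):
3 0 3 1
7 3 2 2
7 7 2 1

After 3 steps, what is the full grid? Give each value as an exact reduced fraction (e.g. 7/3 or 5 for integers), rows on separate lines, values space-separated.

After step 1:
  10/3 9/4 3/2 2
  5 19/5 12/5 3/2
  7 19/4 3 5/3
After step 2:
  127/36 653/240 163/80 5/3
  287/60 91/25 61/25 227/120
  67/12 371/80 709/240 37/18
After step 3:
  7943/2160 21467/7200 1773/800 1343/720
  15781/3600 10933/3000 3889/1500 14497/7200
  3601/720 3363/800 21757/7200 4969/2160

Answer: 7943/2160 21467/7200 1773/800 1343/720
15781/3600 10933/3000 3889/1500 14497/7200
3601/720 3363/800 21757/7200 4969/2160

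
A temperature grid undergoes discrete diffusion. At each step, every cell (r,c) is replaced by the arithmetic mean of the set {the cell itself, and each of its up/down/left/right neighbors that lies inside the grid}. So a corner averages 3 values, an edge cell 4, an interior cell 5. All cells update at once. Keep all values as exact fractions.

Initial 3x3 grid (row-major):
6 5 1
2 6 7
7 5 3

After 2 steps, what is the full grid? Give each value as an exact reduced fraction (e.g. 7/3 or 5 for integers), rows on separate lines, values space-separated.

Answer: 169/36 109/24 157/36
77/16 97/20 223/48
91/18 239/48 29/6

Derivation:
After step 1:
  13/3 9/2 13/3
  21/4 5 17/4
  14/3 21/4 5
After step 2:
  169/36 109/24 157/36
  77/16 97/20 223/48
  91/18 239/48 29/6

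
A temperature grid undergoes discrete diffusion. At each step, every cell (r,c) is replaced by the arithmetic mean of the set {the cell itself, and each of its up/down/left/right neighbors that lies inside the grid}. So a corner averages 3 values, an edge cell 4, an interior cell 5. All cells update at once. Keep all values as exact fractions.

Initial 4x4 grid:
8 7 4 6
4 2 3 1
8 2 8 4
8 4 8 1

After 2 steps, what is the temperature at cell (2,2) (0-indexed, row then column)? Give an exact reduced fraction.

Answer: 443/100

Derivation:
Step 1: cell (2,2) = 5
Step 2: cell (2,2) = 443/100
Full grid after step 2:
  205/36 1211/240 1051/240 73/18
  157/30 91/20 207/50 107/30
  337/60 122/25 443/100 49/12
  53/9 1333/240 241/48 157/36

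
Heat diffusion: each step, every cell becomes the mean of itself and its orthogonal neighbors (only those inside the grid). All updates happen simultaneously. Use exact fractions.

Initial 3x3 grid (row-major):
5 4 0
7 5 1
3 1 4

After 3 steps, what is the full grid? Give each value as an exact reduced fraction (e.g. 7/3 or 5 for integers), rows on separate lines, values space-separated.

After step 1:
  16/3 7/2 5/3
  5 18/5 5/2
  11/3 13/4 2
After step 2:
  83/18 141/40 23/9
  22/5 357/100 293/120
  143/36 751/240 31/12
After step 3:
  4513/1080 8557/2400 767/270
  2483/600 20479/6000 20071/7200
  8281/2160 47717/14400 1957/720

Answer: 4513/1080 8557/2400 767/270
2483/600 20479/6000 20071/7200
8281/2160 47717/14400 1957/720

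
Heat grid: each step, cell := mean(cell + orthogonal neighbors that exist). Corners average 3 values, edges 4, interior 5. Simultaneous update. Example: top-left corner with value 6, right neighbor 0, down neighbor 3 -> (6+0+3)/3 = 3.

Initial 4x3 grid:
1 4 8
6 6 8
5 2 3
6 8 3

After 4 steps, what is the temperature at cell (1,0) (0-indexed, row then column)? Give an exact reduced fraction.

Step 1: cell (1,0) = 9/2
Step 2: cell (1,0) = 1087/240
Step 3: cell (1,0) = 6851/1440
Step 4: cell (1,0) = 208217/43200
Full grid after step 4:
  125143/25920 873013/172800 137803/25920
  208217/43200 362723/72000 224117/43200
  214069/43200 118481/24000 217169/43200
  129323/25920 95549/19200 126583/25920

Answer: 208217/43200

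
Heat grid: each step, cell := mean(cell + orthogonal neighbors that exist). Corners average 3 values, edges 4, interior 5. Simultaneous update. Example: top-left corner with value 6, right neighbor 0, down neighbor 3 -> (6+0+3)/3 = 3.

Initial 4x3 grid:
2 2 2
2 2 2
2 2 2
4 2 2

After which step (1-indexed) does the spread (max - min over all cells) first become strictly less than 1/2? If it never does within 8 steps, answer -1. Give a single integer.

Step 1: max=8/3, min=2, spread=2/3
Step 2: max=23/9, min=2, spread=5/9
Step 3: max=257/108, min=2, spread=41/108
  -> spread < 1/2 first at step 3
Step 4: max=30137/12960, min=2, spread=4217/12960
Step 5: max=1764349/777600, min=7279/3600, spread=38417/155520
Step 6: max=104512211/46656000, min=146597/72000, spread=1903471/9331200
Step 7: max=6199709089/2799360000, min=4435759/2160000, spread=18038617/111974400
Step 8: max=369191382851/167961600000, min=401726759/194400000, spread=883978523/6718464000

Answer: 3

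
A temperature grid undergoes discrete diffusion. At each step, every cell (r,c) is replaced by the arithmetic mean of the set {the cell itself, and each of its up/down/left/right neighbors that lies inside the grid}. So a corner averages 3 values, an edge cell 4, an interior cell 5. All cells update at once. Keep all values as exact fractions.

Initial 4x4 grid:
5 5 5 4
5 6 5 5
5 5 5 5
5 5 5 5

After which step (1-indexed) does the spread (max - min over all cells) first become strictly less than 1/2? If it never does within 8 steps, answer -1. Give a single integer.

Answer: 2

Derivation:
Step 1: max=21/4, min=14/3, spread=7/12
Step 2: max=261/50, min=85/18, spread=112/225
  -> spread < 1/2 first at step 2
Step 3: max=12367/2400, min=10507/2160, spread=6233/21600
Step 4: max=110617/21600, min=317089/64800, spread=7381/32400
Step 5: max=11027959/2160000, min=9600019/1944000, spread=3251441/19440000
Step 6: max=98914309/19440000, min=57798737/11664000, spread=3874621/29160000
Step 7: max=9874449367/1944000000, min=8702787007/1749600000, spread=1842174233/17496000000
Step 8: max=295649723653/58320000000, min=261627609229/52488000000, spread=44571420587/524880000000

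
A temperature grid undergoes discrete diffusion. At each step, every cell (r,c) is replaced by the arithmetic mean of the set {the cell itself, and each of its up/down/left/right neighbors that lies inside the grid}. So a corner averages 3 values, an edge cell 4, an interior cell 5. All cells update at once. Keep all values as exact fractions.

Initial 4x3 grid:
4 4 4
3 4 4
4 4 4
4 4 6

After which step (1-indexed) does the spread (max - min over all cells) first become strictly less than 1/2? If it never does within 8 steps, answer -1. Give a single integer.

Answer: 4

Derivation:
Step 1: max=14/3, min=11/3, spread=1
Step 2: max=41/9, min=449/120, spread=293/360
Step 3: max=473/108, min=4109/1080, spread=23/40
Step 4: max=278593/64800, min=124559/32400, spread=131/288
  -> spread < 1/2 first at step 4
Step 5: max=16465157/3888000, min=3768923/972000, spread=30877/86400
Step 6: max=977966383/233280000, min=1780484/455625, spread=98309/345600
Step 7: max=58223694197/13996800000, min=6881890309/1749600000, spread=14082541/62208000
Step 8: max=3473266674223/839808000000, min=415104014231/104976000000, spread=135497387/746496000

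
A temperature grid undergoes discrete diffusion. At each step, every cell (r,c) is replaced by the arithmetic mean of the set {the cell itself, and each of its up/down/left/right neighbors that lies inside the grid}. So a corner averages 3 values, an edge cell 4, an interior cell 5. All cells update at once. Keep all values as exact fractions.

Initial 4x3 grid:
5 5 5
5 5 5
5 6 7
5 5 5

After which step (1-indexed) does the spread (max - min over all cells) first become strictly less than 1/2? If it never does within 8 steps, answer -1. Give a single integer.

Step 1: max=23/4, min=5, spread=3/4
Step 2: max=1351/240, min=5, spread=151/240
Step 3: max=5963/1080, min=1213/240, spread=1009/2160
  -> spread < 1/2 first at step 3
Step 4: max=707981/129600, min=36767/7200, spread=1847/5184
Step 5: max=42200809/7776000, min=185089/36000, spread=444317/1555200
Step 6: max=2517108911/466560000, min=67028951/12960000, spread=4162667/18662400
Step 7: max=150390920749/27993600000, min=4038824909/777600000, spread=199728961/1119744000
Step 8: max=8992182169991/1679616000000, min=27019565059/5184000000, spread=1902744727/13436928000

Answer: 3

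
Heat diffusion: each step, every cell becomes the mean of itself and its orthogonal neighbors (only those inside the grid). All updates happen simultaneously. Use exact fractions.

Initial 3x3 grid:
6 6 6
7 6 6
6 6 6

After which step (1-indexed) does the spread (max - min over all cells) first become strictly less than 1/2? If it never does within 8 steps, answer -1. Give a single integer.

Answer: 1

Derivation:
Step 1: max=19/3, min=6, spread=1/3
  -> spread < 1/2 first at step 1
Step 2: max=1507/240, min=6, spread=67/240
Step 3: max=13397/2160, min=1207/200, spread=1807/10800
Step 4: max=5341963/864000, min=32761/5400, spread=33401/288000
Step 5: max=47885933/7776000, min=3283391/540000, spread=3025513/38880000
Step 6: max=19127326867/3110400000, min=175555949/28800000, spread=53531/995328
Step 7: max=1145776925849/186624000000, min=47447116051/7776000000, spread=450953/11943936
Step 8: max=68693543560603/11197440000000, min=5699728610519/933120000000, spread=3799043/143327232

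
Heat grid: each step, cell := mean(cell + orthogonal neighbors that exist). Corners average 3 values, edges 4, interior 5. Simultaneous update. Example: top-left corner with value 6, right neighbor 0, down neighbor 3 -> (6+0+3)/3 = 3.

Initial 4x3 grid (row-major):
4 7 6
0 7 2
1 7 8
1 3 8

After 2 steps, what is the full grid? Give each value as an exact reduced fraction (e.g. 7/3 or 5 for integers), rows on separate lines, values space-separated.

After step 1:
  11/3 6 5
  3 23/5 23/4
  9/4 26/5 25/4
  5/3 19/4 19/3
After step 2:
  38/9 289/60 67/12
  811/240 491/100 27/5
  727/240 461/100 353/60
  26/9 359/80 52/9

Answer: 38/9 289/60 67/12
811/240 491/100 27/5
727/240 461/100 353/60
26/9 359/80 52/9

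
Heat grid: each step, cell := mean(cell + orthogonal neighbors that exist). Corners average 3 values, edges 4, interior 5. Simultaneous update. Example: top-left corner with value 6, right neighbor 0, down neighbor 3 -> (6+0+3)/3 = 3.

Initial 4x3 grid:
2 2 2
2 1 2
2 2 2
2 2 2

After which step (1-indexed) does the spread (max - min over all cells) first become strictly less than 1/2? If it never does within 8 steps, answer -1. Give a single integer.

Step 1: max=2, min=7/4, spread=1/4
  -> spread < 1/2 first at step 1
Step 2: max=2, min=177/100, spread=23/100
Step 3: max=787/400, min=8789/4800, spread=131/960
Step 4: max=14009/7200, min=79849/43200, spread=841/8640
Step 5: max=2786627/1440000, min=32017949/17280000, spread=56863/691200
Step 6: max=24930457/12960000, min=289505659/155520000, spread=386393/6220800
Step 7: max=9947641187/5184000000, min=116022276869/62208000000, spread=26795339/497664000
Step 8: max=594993850333/311040000000, min=6981144285871/3732480000000, spread=254051069/5971968000

Answer: 1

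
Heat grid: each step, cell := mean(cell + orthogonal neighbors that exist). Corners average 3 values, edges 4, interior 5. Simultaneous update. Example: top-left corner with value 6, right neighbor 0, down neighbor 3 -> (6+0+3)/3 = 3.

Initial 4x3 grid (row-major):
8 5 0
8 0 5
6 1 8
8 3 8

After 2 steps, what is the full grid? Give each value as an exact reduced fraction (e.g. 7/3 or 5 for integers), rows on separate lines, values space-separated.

Answer: 21/4 1043/240 59/18
441/80 97/25 953/240
1231/240 473/100 1121/240
197/36 103/20 101/18

Derivation:
After step 1:
  7 13/4 10/3
  11/2 19/5 13/4
  23/4 18/5 11/2
  17/3 5 19/3
After step 2:
  21/4 1043/240 59/18
  441/80 97/25 953/240
  1231/240 473/100 1121/240
  197/36 103/20 101/18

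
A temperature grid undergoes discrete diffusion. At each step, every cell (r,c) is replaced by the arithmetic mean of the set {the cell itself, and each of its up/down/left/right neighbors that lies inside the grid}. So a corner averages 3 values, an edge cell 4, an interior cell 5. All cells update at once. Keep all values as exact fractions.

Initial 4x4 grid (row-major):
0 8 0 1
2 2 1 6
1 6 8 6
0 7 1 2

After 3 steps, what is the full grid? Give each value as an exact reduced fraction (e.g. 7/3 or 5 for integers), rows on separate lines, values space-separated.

Answer: 2899/1080 2021/720 10813/3600 823/270
491/180 9667/3000 5267/1500 12673/3600
269/90 10817/3000 987/250 4991/1200
3389/1080 2569/720 1657/400 737/180

Derivation:
After step 1:
  10/3 5/2 5/2 7/3
  5/4 19/5 17/5 7/2
  9/4 24/5 22/5 11/2
  8/3 7/2 9/2 3
After step 2:
  85/36 91/30 161/60 25/9
  319/120 63/20 88/25 221/60
  329/120 15/4 113/25 41/10
  101/36 58/15 77/20 13/3
After step 3:
  2899/1080 2021/720 10813/3600 823/270
  491/180 9667/3000 5267/1500 12673/3600
  269/90 10817/3000 987/250 4991/1200
  3389/1080 2569/720 1657/400 737/180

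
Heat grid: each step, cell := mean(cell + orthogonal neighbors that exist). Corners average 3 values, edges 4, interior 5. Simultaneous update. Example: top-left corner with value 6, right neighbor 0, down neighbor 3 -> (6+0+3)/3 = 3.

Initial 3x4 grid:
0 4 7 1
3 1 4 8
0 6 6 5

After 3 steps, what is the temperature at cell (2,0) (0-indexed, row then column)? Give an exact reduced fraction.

Answer: 347/120

Derivation:
Step 1: cell (2,0) = 3
Step 2: cell (2,0) = 29/12
Step 3: cell (2,0) = 347/120
Full grid after step 3:
  1409/540 2911/900 1883/450 5161/1080
  9199/3600 10327/3000 1684/375 35683/7200
  347/120 1441/400 16789/3600 707/135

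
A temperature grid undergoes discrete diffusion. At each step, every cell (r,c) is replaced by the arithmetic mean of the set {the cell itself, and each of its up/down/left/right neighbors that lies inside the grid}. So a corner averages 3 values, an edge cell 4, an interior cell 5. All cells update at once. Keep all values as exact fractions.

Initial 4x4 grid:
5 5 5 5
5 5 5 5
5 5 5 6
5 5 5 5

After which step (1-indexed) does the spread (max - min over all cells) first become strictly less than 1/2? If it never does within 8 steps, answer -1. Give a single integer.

Step 1: max=16/3, min=5, spread=1/3
  -> spread < 1/2 first at step 1
Step 2: max=631/120, min=5, spread=31/120
Step 3: max=5611/1080, min=5, spread=211/1080
Step 4: max=556843/108000, min=5, spread=16843/108000
Step 5: max=4998643/972000, min=45079/9000, spread=130111/972000
Step 6: max=149442367/29160000, min=2707159/540000, spread=3255781/29160000
Step 7: max=4474353691/874800000, min=2711107/540000, spread=82360351/874800000
Step 8: max=133971316891/26244000000, min=488506441/97200000, spread=2074577821/26244000000

Answer: 1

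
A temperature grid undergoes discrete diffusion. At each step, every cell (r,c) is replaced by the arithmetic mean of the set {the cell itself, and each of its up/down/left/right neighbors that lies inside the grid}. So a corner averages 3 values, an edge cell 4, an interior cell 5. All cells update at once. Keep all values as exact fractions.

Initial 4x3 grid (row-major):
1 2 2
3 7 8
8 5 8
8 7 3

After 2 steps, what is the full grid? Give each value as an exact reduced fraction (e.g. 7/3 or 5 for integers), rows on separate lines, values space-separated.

After step 1:
  2 3 4
  19/4 5 25/4
  6 7 6
  23/3 23/4 6
After step 2:
  13/4 7/2 53/12
  71/16 26/5 85/16
  305/48 119/20 101/16
  233/36 317/48 71/12

Answer: 13/4 7/2 53/12
71/16 26/5 85/16
305/48 119/20 101/16
233/36 317/48 71/12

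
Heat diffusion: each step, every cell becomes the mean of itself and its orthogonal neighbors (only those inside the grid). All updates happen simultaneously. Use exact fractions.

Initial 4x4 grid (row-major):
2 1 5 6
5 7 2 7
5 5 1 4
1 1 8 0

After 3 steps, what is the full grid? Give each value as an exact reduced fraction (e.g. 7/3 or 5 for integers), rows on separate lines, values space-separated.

After step 1:
  8/3 15/4 7/2 6
  19/4 4 22/5 19/4
  4 19/5 4 3
  7/3 15/4 5/2 4
After step 2:
  67/18 167/48 353/80 19/4
  185/48 207/50 413/100 363/80
  893/240 391/100 177/50 63/16
  121/36 743/240 57/16 19/6
After step 3:
  199/54 28357/7200 10063/2400 137/30
  27787/7200 2927/750 519/125 3471/800
  26723/7200 2761/750 477/125 9109/2400
  458/135 25073/7200 2673/800 32/9

Answer: 199/54 28357/7200 10063/2400 137/30
27787/7200 2927/750 519/125 3471/800
26723/7200 2761/750 477/125 9109/2400
458/135 25073/7200 2673/800 32/9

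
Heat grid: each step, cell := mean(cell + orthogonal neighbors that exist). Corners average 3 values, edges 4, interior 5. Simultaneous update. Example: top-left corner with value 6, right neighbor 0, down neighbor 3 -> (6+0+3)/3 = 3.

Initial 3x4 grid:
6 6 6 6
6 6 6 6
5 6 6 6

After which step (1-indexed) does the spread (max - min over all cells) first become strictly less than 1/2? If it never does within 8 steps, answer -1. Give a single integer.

Answer: 1

Derivation:
Step 1: max=6, min=17/3, spread=1/3
  -> spread < 1/2 first at step 1
Step 2: max=6, min=103/18, spread=5/18
Step 3: max=6, min=1255/216, spread=41/216
Step 4: max=6, min=151303/25920, spread=4217/25920
Step 5: max=43121/7200, min=9122051/1555200, spread=38417/311040
Step 6: max=861403/144000, min=548671789/93312000, spread=1903471/18662400
Step 7: max=25804241/4320000, min=32991330911/5598720000, spread=18038617/223948800
Step 8: max=2319873241/388800000, min=1982271017149/335923200000, spread=883978523/13436928000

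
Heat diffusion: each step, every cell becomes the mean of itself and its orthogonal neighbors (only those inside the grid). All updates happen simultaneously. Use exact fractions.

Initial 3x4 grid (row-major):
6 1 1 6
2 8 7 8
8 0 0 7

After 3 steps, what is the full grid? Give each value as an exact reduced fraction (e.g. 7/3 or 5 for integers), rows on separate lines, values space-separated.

After step 1:
  3 4 15/4 5
  6 18/5 24/5 7
  10/3 4 7/2 5
After step 2:
  13/3 287/80 351/80 21/4
  239/60 112/25 453/100 109/20
  40/9 433/120 173/40 31/6
After step 3:
  2857/720 10073/2400 3551/800 1207/240
  15517/3600 24227/6000 9269/2000 6119/1200
  4333/1080 3793/900 1763/400 1793/360

Answer: 2857/720 10073/2400 3551/800 1207/240
15517/3600 24227/6000 9269/2000 6119/1200
4333/1080 3793/900 1763/400 1793/360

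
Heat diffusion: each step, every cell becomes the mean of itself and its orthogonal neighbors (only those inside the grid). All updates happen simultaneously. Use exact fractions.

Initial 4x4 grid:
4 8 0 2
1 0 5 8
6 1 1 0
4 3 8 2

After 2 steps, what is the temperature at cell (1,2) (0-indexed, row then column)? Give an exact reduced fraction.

Answer: 163/50

Derivation:
Step 1: cell (1,2) = 14/5
Step 2: cell (1,2) = 163/50
Full grid after step 2:
  121/36 169/48 773/240 65/18
  157/48 11/4 163/50 379/120
  737/240 76/25 57/20 77/24
  34/9 421/120 83/24 115/36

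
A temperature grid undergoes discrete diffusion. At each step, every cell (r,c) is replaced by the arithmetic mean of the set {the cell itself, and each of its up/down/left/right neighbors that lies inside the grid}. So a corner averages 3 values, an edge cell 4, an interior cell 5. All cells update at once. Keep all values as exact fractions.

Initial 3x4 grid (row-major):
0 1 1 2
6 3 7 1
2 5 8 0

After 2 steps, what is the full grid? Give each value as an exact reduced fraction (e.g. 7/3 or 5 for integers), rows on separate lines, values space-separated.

After step 1:
  7/3 5/4 11/4 4/3
  11/4 22/5 4 5/2
  13/3 9/2 5 3
After step 2:
  19/9 161/60 7/3 79/36
  829/240 169/50 373/100 65/24
  139/36 547/120 33/8 7/2

Answer: 19/9 161/60 7/3 79/36
829/240 169/50 373/100 65/24
139/36 547/120 33/8 7/2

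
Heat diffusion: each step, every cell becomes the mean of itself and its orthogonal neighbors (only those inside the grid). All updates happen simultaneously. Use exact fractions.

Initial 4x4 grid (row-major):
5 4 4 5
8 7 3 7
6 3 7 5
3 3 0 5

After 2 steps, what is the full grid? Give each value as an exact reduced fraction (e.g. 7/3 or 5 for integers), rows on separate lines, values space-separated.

After step 1:
  17/3 5 4 16/3
  13/2 5 28/5 5
  5 26/5 18/5 6
  4 9/4 15/4 10/3
After step 2:
  103/18 59/12 299/60 43/9
  133/24 273/50 116/25 329/60
  207/40 421/100 483/100 269/60
  15/4 19/5 97/30 157/36

Answer: 103/18 59/12 299/60 43/9
133/24 273/50 116/25 329/60
207/40 421/100 483/100 269/60
15/4 19/5 97/30 157/36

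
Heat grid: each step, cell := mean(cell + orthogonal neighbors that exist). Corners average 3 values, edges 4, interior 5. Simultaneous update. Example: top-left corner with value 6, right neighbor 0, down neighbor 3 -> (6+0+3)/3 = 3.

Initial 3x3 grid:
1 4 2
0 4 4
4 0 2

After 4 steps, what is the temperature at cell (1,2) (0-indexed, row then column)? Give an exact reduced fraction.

Answer: 551639/216000

Derivation:
Step 1: cell (1,2) = 3
Step 2: cell (1,2) = 161/60
Step 3: cell (1,2) = 607/225
Step 4: cell (1,2) = 551639/216000
Full grid after step 4:
  75617/32400 714227/288000 347293/129600
  630977/288000 436361/180000 551639/216000
  279793/129600 978403/432000 53303/21600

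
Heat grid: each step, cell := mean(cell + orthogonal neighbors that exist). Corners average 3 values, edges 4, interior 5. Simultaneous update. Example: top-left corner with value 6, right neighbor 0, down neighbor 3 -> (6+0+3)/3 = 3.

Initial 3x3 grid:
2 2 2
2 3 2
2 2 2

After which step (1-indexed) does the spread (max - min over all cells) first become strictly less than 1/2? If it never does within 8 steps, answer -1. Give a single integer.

Step 1: max=9/4, min=2, spread=1/4
  -> spread < 1/2 first at step 1
Step 2: max=56/25, min=169/80, spread=51/400
Step 3: max=10423/4800, min=767/360, spread=589/14400
Step 4: max=64943/30000, min=617081/288000, spread=31859/1440000
Step 5: max=37251607/17280000, min=3864721/1800000, spread=751427/86400000
Step 6: max=232634687/108000000, min=2228663129/1036800000, spread=23149331/5184000000
Step 7: max=133898654263/62208000000, min=13934931889/6480000000, spread=616540643/311040000000
Step 8: max=836712453983/388800000000, min=8028892008761/3732480000000, spread=17737747379/18662400000000

Answer: 1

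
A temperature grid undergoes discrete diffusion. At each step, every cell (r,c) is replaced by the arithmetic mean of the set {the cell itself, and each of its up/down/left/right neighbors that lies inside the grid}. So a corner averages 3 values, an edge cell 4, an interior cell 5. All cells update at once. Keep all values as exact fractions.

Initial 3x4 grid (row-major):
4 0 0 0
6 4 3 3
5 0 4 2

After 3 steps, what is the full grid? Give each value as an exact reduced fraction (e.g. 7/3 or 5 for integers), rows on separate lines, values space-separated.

Answer: 3283/1080 18449/7200 4283/2400 407/240
5567/1600 693/250 4729/2000 149/75
7501/2160 5731/1800 3079/1200 893/360

Derivation:
After step 1:
  10/3 2 3/4 1
  19/4 13/5 14/5 2
  11/3 13/4 9/4 3
After step 2:
  121/36 521/240 131/80 5/4
  287/80 77/25 52/25 11/5
  35/9 353/120 113/40 29/12
After step 3:
  3283/1080 18449/7200 4283/2400 407/240
  5567/1600 693/250 4729/2000 149/75
  7501/2160 5731/1800 3079/1200 893/360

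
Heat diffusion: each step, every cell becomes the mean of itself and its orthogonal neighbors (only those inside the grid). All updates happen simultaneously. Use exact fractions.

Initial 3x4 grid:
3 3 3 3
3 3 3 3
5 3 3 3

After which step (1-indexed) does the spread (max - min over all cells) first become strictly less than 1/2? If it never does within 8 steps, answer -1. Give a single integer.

Step 1: max=11/3, min=3, spread=2/3
Step 2: max=32/9, min=3, spread=5/9
Step 3: max=365/108, min=3, spread=41/108
  -> spread < 1/2 first at step 3
Step 4: max=43097/12960, min=3, spread=4217/12960
Step 5: max=2541949/777600, min=10879/3600, spread=38417/155520
Step 6: max=151168211/46656000, min=218597/72000, spread=1903471/9331200
Step 7: max=8999069089/2799360000, min=6595759/2160000, spread=18038617/111974400
Step 8: max=537152982851/167961600000, min=596126759/194400000, spread=883978523/6718464000

Answer: 3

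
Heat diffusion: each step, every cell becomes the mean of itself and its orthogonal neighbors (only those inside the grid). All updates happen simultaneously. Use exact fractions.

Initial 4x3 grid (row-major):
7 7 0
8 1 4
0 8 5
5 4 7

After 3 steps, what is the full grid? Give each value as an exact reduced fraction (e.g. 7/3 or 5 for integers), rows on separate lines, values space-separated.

After step 1:
  22/3 15/4 11/3
  4 28/5 5/2
  21/4 18/5 6
  3 6 16/3
After step 2:
  181/36 407/80 119/36
  1331/240 389/100 533/120
  317/80 529/100 523/120
  19/4 269/60 52/9
After step 3:
  2819/540 20773/4800 9241/2160
  33167/7200 4851/1000 3599/900
  11729/2400 26381/6000 17881/3600
  3167/720 18271/3600 5263/1080

Answer: 2819/540 20773/4800 9241/2160
33167/7200 4851/1000 3599/900
11729/2400 26381/6000 17881/3600
3167/720 18271/3600 5263/1080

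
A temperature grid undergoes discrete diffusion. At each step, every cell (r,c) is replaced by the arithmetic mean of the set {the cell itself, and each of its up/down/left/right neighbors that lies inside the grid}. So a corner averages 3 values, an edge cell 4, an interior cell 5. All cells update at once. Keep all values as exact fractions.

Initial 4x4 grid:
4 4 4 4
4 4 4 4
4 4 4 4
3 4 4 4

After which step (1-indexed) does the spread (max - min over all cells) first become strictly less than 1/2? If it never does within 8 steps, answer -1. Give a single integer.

Step 1: max=4, min=11/3, spread=1/3
  -> spread < 1/2 first at step 1
Step 2: max=4, min=67/18, spread=5/18
Step 3: max=4, min=823/216, spread=41/216
Step 4: max=4, min=24877/6480, spread=1043/6480
Step 5: max=4, min=752047/194400, spread=25553/194400
Step 6: max=71921/18000, min=22656541/5832000, spread=645863/5832000
Step 7: max=479029/120000, min=682198309/174960000, spread=16225973/174960000
Step 8: max=215299/54000, min=20517722017/5248800000, spread=409340783/5248800000

Answer: 1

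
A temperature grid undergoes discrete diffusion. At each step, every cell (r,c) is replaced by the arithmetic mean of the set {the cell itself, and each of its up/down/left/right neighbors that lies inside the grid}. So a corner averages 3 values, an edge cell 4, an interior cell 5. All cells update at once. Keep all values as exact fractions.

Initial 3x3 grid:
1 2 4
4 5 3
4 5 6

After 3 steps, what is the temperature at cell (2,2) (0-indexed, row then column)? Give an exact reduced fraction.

Answer: 4739/1080

Derivation:
Step 1: cell (2,2) = 14/3
Step 2: cell (2,2) = 85/18
Step 3: cell (2,2) = 4739/1080
Full grid after step 3:
  3409/1080 6047/1800 421/120
  26413/7200 2839/750 29113/7200
  4399/1080 1741/400 4739/1080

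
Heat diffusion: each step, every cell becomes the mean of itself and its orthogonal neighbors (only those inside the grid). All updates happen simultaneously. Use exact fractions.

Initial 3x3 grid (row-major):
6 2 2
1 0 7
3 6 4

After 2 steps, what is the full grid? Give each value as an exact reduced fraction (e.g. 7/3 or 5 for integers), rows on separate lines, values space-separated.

After step 1:
  3 5/2 11/3
  5/2 16/5 13/4
  10/3 13/4 17/3
After step 2:
  8/3 371/120 113/36
  361/120 147/50 947/240
  109/36 309/80 73/18

Answer: 8/3 371/120 113/36
361/120 147/50 947/240
109/36 309/80 73/18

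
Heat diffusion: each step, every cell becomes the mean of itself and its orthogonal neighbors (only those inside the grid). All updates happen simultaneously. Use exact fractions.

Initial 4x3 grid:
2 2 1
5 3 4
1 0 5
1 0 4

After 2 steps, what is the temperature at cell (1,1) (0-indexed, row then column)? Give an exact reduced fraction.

Answer: 63/25

Derivation:
Step 1: cell (1,1) = 14/5
Step 2: cell (1,1) = 63/25
Full grid after step 2:
  31/12 38/15 91/36
  103/40 63/25 349/120
  209/120 217/100 113/40
  11/9 403/240 5/2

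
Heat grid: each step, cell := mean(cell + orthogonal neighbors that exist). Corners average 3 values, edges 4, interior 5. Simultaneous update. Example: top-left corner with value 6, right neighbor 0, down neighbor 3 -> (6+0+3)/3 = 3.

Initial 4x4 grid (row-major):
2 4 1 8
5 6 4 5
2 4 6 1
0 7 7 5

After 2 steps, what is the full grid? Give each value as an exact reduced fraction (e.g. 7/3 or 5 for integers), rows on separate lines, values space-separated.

After step 1:
  11/3 13/4 17/4 14/3
  15/4 23/5 22/5 9/2
  11/4 5 22/5 17/4
  3 9/2 25/4 13/3
After step 2:
  32/9 473/120 497/120 161/36
  443/120 21/5 443/100 1069/240
  29/8 17/4 243/50 1049/240
  41/12 75/16 1169/240 89/18

Answer: 32/9 473/120 497/120 161/36
443/120 21/5 443/100 1069/240
29/8 17/4 243/50 1049/240
41/12 75/16 1169/240 89/18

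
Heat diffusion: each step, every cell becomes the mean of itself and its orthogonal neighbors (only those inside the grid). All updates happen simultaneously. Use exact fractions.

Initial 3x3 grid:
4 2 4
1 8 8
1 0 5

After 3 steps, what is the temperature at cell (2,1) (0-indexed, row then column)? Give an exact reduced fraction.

Answer: 2927/800

Derivation:
Step 1: cell (2,1) = 7/2
Step 2: cell (2,1) = 123/40
Step 3: cell (2,1) = 2927/800
Full grid after step 3:
  443/135 10031/2400 9883/2160
  2577/800 7419/2000 22687/4800
  1477/540 2927/800 9023/2160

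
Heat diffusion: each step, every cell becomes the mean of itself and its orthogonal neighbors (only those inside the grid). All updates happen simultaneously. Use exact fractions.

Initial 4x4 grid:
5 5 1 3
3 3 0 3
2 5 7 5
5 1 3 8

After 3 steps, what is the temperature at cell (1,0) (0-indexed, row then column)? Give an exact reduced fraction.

Step 1: cell (1,0) = 13/4
Step 2: cell (1,0) = 109/30
Step 3: cell (1,0) = 12523/3600
Full grid after step 3:
  7667/2160 23411/7200 827/288 6173/2160
  12523/3600 20201/6000 3979/1200 599/180
  12479/3600 21607/6000 23573/6000 1949/450
  7381/2160 26893/7200 31469/7200 2035/432

Answer: 12523/3600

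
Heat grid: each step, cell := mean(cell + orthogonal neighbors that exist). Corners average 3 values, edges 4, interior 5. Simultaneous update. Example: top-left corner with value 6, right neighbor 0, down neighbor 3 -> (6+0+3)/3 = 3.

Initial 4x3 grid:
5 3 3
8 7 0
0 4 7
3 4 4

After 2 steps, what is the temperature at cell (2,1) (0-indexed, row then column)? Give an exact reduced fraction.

Answer: 401/100

Derivation:
Step 1: cell (2,1) = 22/5
Step 2: cell (2,1) = 401/100
Full grid after step 2:
  89/18 487/120 43/12
  1109/240 451/100 18/5
  929/240 401/100 87/20
  59/18 929/240 25/6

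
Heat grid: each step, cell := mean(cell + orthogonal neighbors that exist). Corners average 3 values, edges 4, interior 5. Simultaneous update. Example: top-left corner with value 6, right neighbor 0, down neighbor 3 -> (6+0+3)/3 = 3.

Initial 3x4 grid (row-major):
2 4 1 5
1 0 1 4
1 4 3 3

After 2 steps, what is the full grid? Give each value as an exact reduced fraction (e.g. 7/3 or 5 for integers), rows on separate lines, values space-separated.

Answer: 61/36 53/24 289/120 28/9
11/6 171/100 251/100 703/240
5/3 35/16 593/240 28/9

Derivation:
After step 1:
  7/3 7/4 11/4 10/3
  1 2 9/5 13/4
  2 2 11/4 10/3
After step 2:
  61/36 53/24 289/120 28/9
  11/6 171/100 251/100 703/240
  5/3 35/16 593/240 28/9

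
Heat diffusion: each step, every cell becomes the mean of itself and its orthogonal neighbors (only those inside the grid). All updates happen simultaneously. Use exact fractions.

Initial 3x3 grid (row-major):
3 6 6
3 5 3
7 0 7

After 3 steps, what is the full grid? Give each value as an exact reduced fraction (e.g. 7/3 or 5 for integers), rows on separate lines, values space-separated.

After step 1:
  4 5 5
  9/2 17/5 21/4
  10/3 19/4 10/3
After step 2:
  9/2 87/20 61/12
  457/120 229/50 1019/240
  151/36 889/240 40/9
After step 3:
  1519/360 2777/600 3283/720
  30749/7200 12413/3000 66073/14400
  8429/2160 60923/14400 2231/540

Answer: 1519/360 2777/600 3283/720
30749/7200 12413/3000 66073/14400
8429/2160 60923/14400 2231/540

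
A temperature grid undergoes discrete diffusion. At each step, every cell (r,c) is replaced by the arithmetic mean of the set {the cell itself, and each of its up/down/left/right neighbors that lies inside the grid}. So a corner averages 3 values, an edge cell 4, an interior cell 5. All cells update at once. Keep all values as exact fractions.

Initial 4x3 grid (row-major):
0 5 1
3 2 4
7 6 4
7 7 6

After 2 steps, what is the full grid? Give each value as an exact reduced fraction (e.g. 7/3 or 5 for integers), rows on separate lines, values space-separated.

Answer: 23/9 3 97/36
185/48 339/100 181/48
419/80 529/100 1117/240
77/12 731/120 103/18

Derivation:
After step 1:
  8/3 2 10/3
  3 4 11/4
  23/4 26/5 5
  7 13/2 17/3
After step 2:
  23/9 3 97/36
  185/48 339/100 181/48
  419/80 529/100 1117/240
  77/12 731/120 103/18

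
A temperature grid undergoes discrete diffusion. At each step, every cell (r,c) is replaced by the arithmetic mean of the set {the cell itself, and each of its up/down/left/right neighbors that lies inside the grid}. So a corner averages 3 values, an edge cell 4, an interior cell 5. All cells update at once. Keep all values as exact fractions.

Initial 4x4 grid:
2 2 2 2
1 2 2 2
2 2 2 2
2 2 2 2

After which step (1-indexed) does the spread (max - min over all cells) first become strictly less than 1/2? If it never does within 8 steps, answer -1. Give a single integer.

Answer: 1

Derivation:
Step 1: max=2, min=5/3, spread=1/3
  -> spread < 1/2 first at step 1
Step 2: max=2, min=209/120, spread=31/120
Step 3: max=2, min=1949/1080, spread=211/1080
Step 4: max=2, min=199157/108000, spread=16843/108000
Step 5: max=17921/9000, min=1805357/972000, spread=130111/972000
Step 6: max=1072841/540000, min=54677633/29160000, spread=3255781/29160000
Step 7: max=1068893/540000, min=1649246309/874800000, spread=82360351/874800000
Step 8: max=191893559/97200000, min=49736683109/26244000000, spread=2074577821/26244000000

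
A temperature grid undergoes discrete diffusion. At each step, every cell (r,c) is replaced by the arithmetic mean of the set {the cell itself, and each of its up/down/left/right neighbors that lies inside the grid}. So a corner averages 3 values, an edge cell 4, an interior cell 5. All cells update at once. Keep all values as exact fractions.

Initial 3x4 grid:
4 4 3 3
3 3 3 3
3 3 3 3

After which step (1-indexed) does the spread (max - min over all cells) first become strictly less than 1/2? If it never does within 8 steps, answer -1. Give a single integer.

Step 1: max=11/3, min=3, spread=2/3
Step 2: max=125/36, min=3, spread=17/36
  -> spread < 1/2 first at step 2
Step 3: max=457/135, min=3, spread=52/135
Step 4: max=430049/129600, min=5447/1800, spread=7573/25920
Step 5: max=25497001/7776000, min=82217/27000, spread=363701/1555200
Step 6: max=1515533999/466560000, min=2207413/720000, spread=681043/3732480
Step 7: max=90350137141/27993600000, min=599082089/194400000, spread=163292653/1119744000
Step 8: max=5393675884319/1679616000000, min=18053139163/5832000000, spread=1554974443/13436928000

Answer: 2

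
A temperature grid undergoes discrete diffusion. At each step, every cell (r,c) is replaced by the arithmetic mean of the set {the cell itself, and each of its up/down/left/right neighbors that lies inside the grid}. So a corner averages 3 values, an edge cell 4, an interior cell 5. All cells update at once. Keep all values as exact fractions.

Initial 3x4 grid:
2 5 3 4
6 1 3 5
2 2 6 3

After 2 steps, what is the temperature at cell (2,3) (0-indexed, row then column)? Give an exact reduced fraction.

Answer: 143/36

Derivation:
Step 1: cell (2,3) = 14/3
Step 2: cell (2,3) = 143/36
Full grid after step 2:
  59/18 427/120 141/40 23/6
  829/240 61/20 18/5 961/240
  53/18 779/240 871/240 143/36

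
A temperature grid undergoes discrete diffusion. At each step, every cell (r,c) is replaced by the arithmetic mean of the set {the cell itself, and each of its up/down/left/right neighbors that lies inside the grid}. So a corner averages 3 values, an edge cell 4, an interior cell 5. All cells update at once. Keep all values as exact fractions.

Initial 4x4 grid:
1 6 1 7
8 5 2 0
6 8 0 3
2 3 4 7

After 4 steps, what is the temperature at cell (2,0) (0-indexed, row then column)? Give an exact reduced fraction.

Step 1: cell (2,0) = 6
Step 2: cell (2,0) = 143/30
Step 3: cell (2,0) = 17663/3600
Step 4: cell (2,0) = 489689/108000
Full grid after step 4:
  96541/21600 301529/72000 146231/43200 206173/64800
  169387/36000 16309/4000 130343/36000 6649/2160
  489689/108000 776287/180000 641329/180000 184357/54000
  295681/64800 892873/216000 828913/216000 224359/64800

Answer: 489689/108000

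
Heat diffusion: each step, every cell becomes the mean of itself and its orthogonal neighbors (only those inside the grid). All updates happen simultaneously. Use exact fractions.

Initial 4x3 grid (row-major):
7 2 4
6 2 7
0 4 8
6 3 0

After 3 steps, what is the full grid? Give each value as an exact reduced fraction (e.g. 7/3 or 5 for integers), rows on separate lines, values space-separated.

Answer: 509/120 61207/14400 9647/2160
9607/2400 12709/3000 15673/3600
9067/2400 5737/1500 7519/1800
617/180 52397/14400 8269/2160

Derivation:
After step 1:
  5 15/4 13/3
  15/4 21/5 21/4
  4 17/5 19/4
  3 13/4 11/3
After step 2:
  25/6 1037/240 40/9
  339/80 407/100 139/30
  283/80 98/25 64/15
  41/12 799/240 35/9
After step 3:
  509/120 61207/14400 9647/2160
  9607/2400 12709/3000 15673/3600
  9067/2400 5737/1500 7519/1800
  617/180 52397/14400 8269/2160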